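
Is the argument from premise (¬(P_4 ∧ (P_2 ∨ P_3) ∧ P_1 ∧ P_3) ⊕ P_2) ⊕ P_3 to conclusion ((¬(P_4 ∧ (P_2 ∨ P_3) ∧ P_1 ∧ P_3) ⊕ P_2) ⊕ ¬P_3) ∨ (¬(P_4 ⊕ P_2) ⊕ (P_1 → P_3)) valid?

no

P_1  P_2  P_3  P_4  |  φ  ψ
 1    1    1    1   |  0  1
 1    1    1    0   |  1  1
 1    1    0    1   |  0  1
 1    1    0    0   |  0  1
 1    0    1    1   |  1  1
 1    0    1    0   |  0  1
 1    0    0    1   |  1  0
 1    0    0    0   |  1  1
 0    1    1    1   |  1  0
 0    1    1    0   |  1  1
 0    1    0    1   |  0  1
 0    1    0    0   |  0  1
 0    0    1    1   |  0  1
 0    0    1    0   |  0  1
 0    0    0    1   |  1  1
 0    0    0    0   |  1  0
At P_1=1, P_2=0, P_3=0, P_4=1 we have φ true but ψ false, so φ does not entail ψ.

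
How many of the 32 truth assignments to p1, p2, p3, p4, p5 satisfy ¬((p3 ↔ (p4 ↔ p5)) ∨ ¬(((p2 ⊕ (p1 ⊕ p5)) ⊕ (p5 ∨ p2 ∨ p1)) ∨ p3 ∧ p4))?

9

p1  p2  p3  p4  p5  |  φ
F   F   F   F   F   |  F
F   F   F   F   T   |  F
F   F   F   T   F   |  F
F   F   F   T   T   |  F
F   F   T   F   F   |  F
F   F   T   F   T   |  F
F   F   T   T   F   |  T
F   F   T   T   T   |  F
F   T   F   F   F   |  F
F   T   F   F   T   |  F
F   T   F   T   F   |  F
F   T   F   T   T   |  T
F   T   T   F   F   |  F
F   T   T   F   T   |  T
F   T   T   T   F   |  T
F   T   T   T   T   |  F
T   F   F   F   F   |  F
T   F   F   F   T   |  F
T   F   F   T   F   |  F
T   F   F   T   T   |  T
T   F   T   F   F   |  F
T   F   T   F   T   |  T
T   F   T   T   F   |  T
T   F   T   T   T   |  F
T   T   F   F   F   |  T
T   T   F   F   T   |  F
T   T   F   T   F   |  F
T   T   F   T   T   |  F
T   T   T   F   F   |  F
T   T   T   F   T   |  F
T   T   T   T   F   |  T
T   T   T   T   T   |  F
The formula is true on 9 of the 32 rows.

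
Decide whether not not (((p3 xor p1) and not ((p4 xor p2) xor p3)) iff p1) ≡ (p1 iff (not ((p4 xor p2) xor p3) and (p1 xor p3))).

equivalent

p1  p2  p3  p4  |  φ  ψ
F   F   F   F   |  T  T
F   F   F   T   |  T  T
F   F   T   F   |  T  T
F   F   T   T   |  F  F
F   T   F   F   |  T  T
F   T   F   T   |  T  T
F   T   T   F   |  F  F
F   T   T   T   |  T  T
T   F   F   F   |  T  T
T   F   F   T   |  F  F
T   F   T   F   |  F  F
T   F   T   T   |  F  F
T   T   F   F   |  F  F
T   T   F   T   |  T  T
T   T   T   F   |  F  F
T   T   T   T   |  F  F
The columns for φ and ψ agree on every row, so they are logically equivalent.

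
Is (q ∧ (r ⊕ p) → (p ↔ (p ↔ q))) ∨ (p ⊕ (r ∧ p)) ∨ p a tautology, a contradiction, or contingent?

tautology

p | q | r || (r ⊕ p) | (q ∧ (r ⊕ p)) | (p ↔ q) | (p ↔ (p ↔ q)) | (r ∧ p) | (p ⊕ (r ∧ p)) | ((p ⊕ (r ∧ p)) ∨ p) | φ
F | F | F ||    F    |       F       |    T    |       F       |    F    |       F       |          F          | T
F | F | T ||    T    |       F       |    T    |       F       |    F    |       F       |          F          | T
F | T | F ||    F    |       F       |    F    |       T       |    F    |       F       |          F          | T
F | T | T ||    T    |       T       |    F    |       T       |    F    |       F       |          F          | T
T | F | F ||    T    |       F       |    F    |       F       |    F    |       T       |          T          | T
T | F | T ||    F    |       F       |    F    |       F       |    T    |       F       |          T          | T
T | T | F ||    T    |       T       |    T    |       T       |    F    |       T       |          T          | T
T | T | T ||    F    |       F       |    T    |       T       |    T    |       F       |          T          | T
Every row is T, so the formula is a tautology.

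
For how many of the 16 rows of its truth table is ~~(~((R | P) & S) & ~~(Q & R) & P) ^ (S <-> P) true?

9

P | Q | R | S | φ
- | - | - | - | -
1 | 1 | 1 | 1 | 1
1 | 1 | 1 | 0 | 1
1 | 1 | 0 | 1 | 1
1 | 1 | 0 | 0 | 0
1 | 0 | 1 | 1 | 1
1 | 0 | 1 | 0 | 0
1 | 0 | 0 | 1 | 1
1 | 0 | 0 | 0 | 0
0 | 1 | 1 | 1 | 0
0 | 1 | 1 | 0 | 1
0 | 1 | 0 | 1 | 0
0 | 1 | 0 | 0 | 1
0 | 0 | 1 | 1 | 0
0 | 0 | 1 | 0 | 1
0 | 0 | 0 | 1 | 0
0 | 0 | 0 | 0 | 1
The formula is true on 9 of the 16 rows.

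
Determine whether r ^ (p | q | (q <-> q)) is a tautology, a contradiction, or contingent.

  p      q      r       (r ^ (p | q | (q <-> q)))
 True   True   True               False          
 True   True  False                True          
 True  False   True               False          
 True  False  False                True          
False   True   True               False          
False   True  False                True          
False  False   True               False          
False  False  False                True          
4 of 8 rows are True, so the formula is contingent.

contingent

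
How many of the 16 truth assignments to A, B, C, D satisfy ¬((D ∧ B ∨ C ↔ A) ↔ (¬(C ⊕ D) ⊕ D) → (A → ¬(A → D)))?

A | B | C | D || φ
T | T | T | T || F
T | T | T | F || F
T | T | F | T || T
T | T | F | F || T
T | F | T | T || F
T | F | T | F || F
T | F | F | T || F
T | F | F | F || T
F | T | T | T || T
F | T | T | F || T
F | T | F | T || T
F | T | F | F || F
F | F | T | T || T
F | F | T | F || T
F | F | F | T || F
F | F | F | F || F
The formula is true on 8 of the 16 rows.

8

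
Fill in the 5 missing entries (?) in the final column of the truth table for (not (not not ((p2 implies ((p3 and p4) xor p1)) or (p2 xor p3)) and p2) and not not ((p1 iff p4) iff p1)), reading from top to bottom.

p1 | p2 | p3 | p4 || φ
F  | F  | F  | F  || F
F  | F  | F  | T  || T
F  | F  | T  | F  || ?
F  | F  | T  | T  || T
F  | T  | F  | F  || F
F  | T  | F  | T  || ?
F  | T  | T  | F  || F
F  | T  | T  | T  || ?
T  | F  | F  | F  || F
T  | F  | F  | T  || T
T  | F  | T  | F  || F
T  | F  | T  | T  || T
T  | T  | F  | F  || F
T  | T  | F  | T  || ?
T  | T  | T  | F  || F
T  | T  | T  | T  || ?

F, F, F, F, T

Row p1=F, p2=F, p3=T, p4=F: not (not not ((p2 implies ((p3 and p4) xor p1)) or (p2 xor p3)) and p2) = T, not not ((p1 iff p4) iff p1) = F, so the formula = F.
Row p1=F, p2=T, p3=F, p4=T: not (not not ((p2 implies ((p3 and p4) xor p1)) or (p2 xor p3)) and p2) = F, not not ((p1 iff p4) iff p1) = T, so the formula = F.
Row p1=F, p2=T, p3=T, p4=T: not (not not ((p2 implies ((p3 and p4) xor p1)) or (p2 xor p3)) and p2) = F, not not ((p1 iff p4) iff p1) = T, so the formula = F.
Row p1=T, p2=T, p3=F, p4=T: not (not not ((p2 implies ((p3 and p4) xor p1)) or (p2 xor p3)) and p2) = F, not not ((p1 iff p4) iff p1) = T, so the formula = F.
Row p1=T, p2=T, p3=T, p4=T: not (not not ((p2 implies ((p3 and p4) xor p1)) or (p2 xor p3)) and p2) = T, not not ((p1 iff p4) iff p1) = T, so the formula = T.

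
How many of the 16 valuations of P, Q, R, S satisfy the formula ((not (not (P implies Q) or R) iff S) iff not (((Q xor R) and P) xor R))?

P | Q | R | S || φ
0 | 0 | 0 | 0 || 0
0 | 0 | 0 | 1 || 1
0 | 0 | 1 | 0 || 0
0 | 0 | 1 | 1 || 1
0 | 1 | 0 | 0 || 0
0 | 1 | 0 | 1 || 1
0 | 1 | 1 | 0 || 0
0 | 1 | 1 | 1 || 1
1 | 0 | 0 | 0 || 1
1 | 0 | 0 | 1 || 0
1 | 0 | 1 | 0 || 1
1 | 0 | 1 | 1 || 0
1 | 1 | 0 | 0 || 1
1 | 1 | 0 | 1 || 0
1 | 1 | 1 | 0 || 0
1 | 1 | 1 | 1 || 1
The formula is true on 8 of the 16 rows.

8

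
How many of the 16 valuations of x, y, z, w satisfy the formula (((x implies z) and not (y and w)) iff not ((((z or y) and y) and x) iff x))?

x | y | z | w | (x implies z) | (y and w) | not (y and w) | (z or y) | ((z or y) and y) | (((z or y) and y) and x) | φ
- | - | - | - | ------------- | --------- | ------------- | -------- | ---------------- | ------------------------ | -
T | T | T | T |       T       |     T     |       F       |    T     |        T         |            T             | T
T | T | T | F |       T       |     F     |       T       |    T     |        T         |            T             | F
T | T | F | T |       F       |     T     |       F       |    T     |        T         |            T             | T
T | T | F | F |       F       |     F     |       T       |    T     |        T         |            T             | T
T | F | T | T |       T       |     F     |       T       |    T     |        F         |            F             | T
T | F | T | F |       T       |     F     |       T       |    T     |        F         |            F             | T
T | F | F | T |       F       |     F     |       T       |    F     |        F         |            F             | F
T | F | F | F |       F       |     F     |       T       |    F     |        F         |            F             | F
F | T | T | T |       T       |     T     |       F       |    T     |        T         |            F             | T
F | T | T | F |       T       |     F     |       T       |    T     |        T         |            F             | F
F | T | F | T |       T       |     T     |       F       |    T     |        T         |            F             | T
F | T | F | F |       T       |     F     |       T       |    T     |        T         |            F             | F
F | F | T | T |       T       |     F     |       T       |    T     |        F         |            F             | F
F | F | T | F |       T       |     F     |       T       |    T     |        F         |            F             | F
F | F | F | T |       T       |     F     |       T       |    F     |        F         |            F             | F
F | F | F | F |       T       |     F     |       T       |    F     |        F         |            F             | F
The formula is true on 7 of the 16 rows.

7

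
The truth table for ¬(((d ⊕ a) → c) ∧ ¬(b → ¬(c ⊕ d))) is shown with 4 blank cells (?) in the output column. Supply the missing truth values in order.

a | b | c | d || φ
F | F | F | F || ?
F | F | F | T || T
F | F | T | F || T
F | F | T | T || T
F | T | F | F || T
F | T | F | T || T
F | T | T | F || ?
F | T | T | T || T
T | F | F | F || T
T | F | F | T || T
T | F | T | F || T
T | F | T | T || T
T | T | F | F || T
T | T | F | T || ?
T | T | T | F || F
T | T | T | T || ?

T, F, F, T

Row a=F, b=F, c=F, d=F: ((d ⊕ a) → c) = T, ¬(b → ¬(c ⊕ d)) = F, (((d ⊕ a) → c) ∧ ¬(b → ¬(c ⊕ d))) = F, so the formula = T.
Row a=F, b=T, c=T, d=F: ((d ⊕ a) → c) = T, ¬(b → ¬(c ⊕ d)) = T, (((d ⊕ a) → c) ∧ ¬(b → ¬(c ⊕ d))) = T, so the formula = F.
Row a=T, b=T, c=F, d=T: ((d ⊕ a) → c) = T, ¬(b → ¬(c ⊕ d)) = T, (((d ⊕ a) → c) ∧ ¬(b → ¬(c ⊕ d))) = T, so the formula = F.
Row a=T, b=T, c=T, d=T: ((d ⊕ a) → c) = T, ¬(b → ¬(c ⊕ d)) = F, (((d ⊕ a) → c) ∧ ¬(b → ¬(c ⊕ d))) = F, so the formula = T.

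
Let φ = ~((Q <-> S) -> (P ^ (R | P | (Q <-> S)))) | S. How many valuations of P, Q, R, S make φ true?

10

P  Q  R  S     (Q <-> S)  (P | (Q <-> S))  (R | (P | (Q <-> S)))  (P ^ (R | (P | (Q <-> S))))  φ
0  0  0  0         1             1                   1                         1               0
0  0  0  1         0             0                   0                         0               1
0  0  1  0         1             1                   1                         1               0
0  0  1  1         0             0                   1                         1               1
0  1  0  0         0             0                   0                         0               0
0  1  0  1         1             1                   1                         1               1
0  1  1  0         0             0                   1                         1               0
0  1  1  1         1             1                   1                         1               1
1  0  0  0         1             1                   1                         0               1
1  0  0  1         0             1                   1                         0               1
1  0  1  0         1             1                   1                         0               1
1  0  1  1         0             1                   1                         0               1
1  1  0  0         0             1                   1                         0               0
1  1  0  1         1             1                   1                         0               1
1  1  1  0         0             1                   1                         0               0
1  1  1  1         1             1                   1                         0               1
The formula is true on 10 of the 16 rows.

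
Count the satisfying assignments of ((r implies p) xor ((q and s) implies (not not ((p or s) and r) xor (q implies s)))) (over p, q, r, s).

p | q | r | s || φ
0 | 0 | 0 | 0 || 0
0 | 0 | 0 | 1 || 0
0 | 0 | 1 | 0 || 1
0 | 0 | 1 | 1 || 1
0 | 1 | 0 | 0 || 0
0 | 1 | 0 | 1 || 0
0 | 1 | 1 | 0 || 1
0 | 1 | 1 | 1 || 0
1 | 0 | 0 | 0 || 0
1 | 0 | 0 | 1 || 0
1 | 0 | 1 | 0 || 0
1 | 0 | 1 | 1 || 0
1 | 1 | 0 | 0 || 0
1 | 1 | 0 | 1 || 0
1 | 1 | 1 | 0 || 0
1 | 1 | 1 | 1 || 1
The formula is true on 4 of the 16 rows.

4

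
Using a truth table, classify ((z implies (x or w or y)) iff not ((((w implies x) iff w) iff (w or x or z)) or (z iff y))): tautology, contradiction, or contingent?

x | y | z | w || φ
T | T | T | T || F
T | T | T | F || F
T | T | F | T || F
T | T | F | F || T
T | F | T | T || F
T | F | T | F || T
T | F | F | T || F
T | F | F | F || F
F | T | T | T || F
F | T | T | F || F
F | T | F | T || T
F | T | F | F || F
F | F | T | T || T
F | F | T | F || F
F | F | F | T || F
F | F | F | F || F
4 of 16 rows are T, so the formula is contingent.

contingent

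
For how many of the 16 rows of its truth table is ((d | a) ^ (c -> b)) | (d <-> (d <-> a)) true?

12

a  b  c  d     (d | a)  (c -> b)  ((d | a) ^ (c -> b))  (d <-> a)  (d <-> (d <-> a))  φ
1  1  1  1        1        1               0                1              1          1
1  1  1  0        1        1               0                0              1          1
1  1  0  1        1        1               0                1              1          1
1  1  0  0        1        1               0                0              1          1
1  0  1  1        1        0               1                1              1          1
1  0  1  0        1        0               1                0              1          1
1  0  0  1        1        1               0                1              1          1
1  0  0  0        1        1               0                0              1          1
0  1  1  1        1        1               0                0              0          0
0  1  1  0        0        1               1                1              0          1
0  1  0  1        1        1               0                0              0          0
0  1  0  0        0        1               1                1              0          1
0  0  1  1        1        0               1                0              0          1
0  0  1  0        0        0               0                1              0          0
0  0  0  1        1        1               0                0              0          0
0  0  0  0        0        1               1                1              0          1
The formula is true on 12 of the 16 rows.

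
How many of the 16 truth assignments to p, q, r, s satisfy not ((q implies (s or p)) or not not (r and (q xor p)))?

1

p | q | r | s | (s or p) | (q implies (s or p)) | (q xor p) | (r and (q xor p)) | not (r and (q xor p)) | not not (r and (q xor p)) | φ
- | - | - | - | -------- | -------------------- | --------- | ----------------- | --------------------- | ------------------------- | -
0 | 0 | 0 | 0 |    0     |          1           |     0     |         0         |           1           |             0             | 0
0 | 0 | 0 | 1 |    1     |          1           |     0     |         0         |           1           |             0             | 0
0 | 0 | 1 | 0 |    0     |          1           |     0     |         0         |           1           |             0             | 0
0 | 0 | 1 | 1 |    1     |          1           |     0     |         0         |           1           |             0             | 0
0 | 1 | 0 | 0 |    0     |          0           |     1     |         0         |           1           |             0             | 1
0 | 1 | 0 | 1 |    1     |          1           |     1     |         0         |           1           |             0             | 0
0 | 1 | 1 | 0 |    0     |          0           |     1     |         1         |           0           |             1             | 0
0 | 1 | 1 | 1 |    1     |          1           |     1     |         1         |           0           |             1             | 0
1 | 0 | 0 | 0 |    1     |          1           |     1     |         0         |           1           |             0             | 0
1 | 0 | 0 | 1 |    1     |          1           |     1     |         0         |           1           |             0             | 0
1 | 0 | 1 | 0 |    1     |          1           |     1     |         1         |           0           |             1             | 0
1 | 0 | 1 | 1 |    1     |          1           |     1     |         1         |           0           |             1             | 0
1 | 1 | 0 | 0 |    1     |          1           |     0     |         0         |           1           |             0             | 0
1 | 1 | 0 | 1 |    1     |          1           |     0     |         0         |           1           |             0             | 0
1 | 1 | 1 | 0 |    1     |          1           |     0     |         0         |           1           |             0             | 0
1 | 1 | 1 | 1 |    1     |          1           |     0     |         0         |           1           |             0             | 0
The formula is true on 1 of the 16 rows.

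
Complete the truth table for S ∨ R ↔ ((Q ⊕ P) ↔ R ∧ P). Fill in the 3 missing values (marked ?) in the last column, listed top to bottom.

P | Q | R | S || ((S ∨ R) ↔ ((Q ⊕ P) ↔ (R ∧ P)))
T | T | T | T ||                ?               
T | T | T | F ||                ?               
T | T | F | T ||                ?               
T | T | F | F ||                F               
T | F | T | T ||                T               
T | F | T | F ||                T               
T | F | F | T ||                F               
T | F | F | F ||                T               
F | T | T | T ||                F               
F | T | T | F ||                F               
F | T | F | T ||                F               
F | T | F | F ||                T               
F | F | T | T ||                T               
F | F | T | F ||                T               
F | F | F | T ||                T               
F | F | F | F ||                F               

F, F, T

Row P=T, Q=T, R=T, S=T: (S ∨ R) = T, ((Q ⊕ P) ↔ R ∧ P) = F, so ((S ∨ R) ↔ ((Q ⊕ P) ↔ (R ∧ P))) = F.
Row P=T, Q=T, R=T, S=F: (S ∨ R) = T, ((Q ⊕ P) ↔ R ∧ P) = F, so ((S ∨ R) ↔ ((Q ⊕ P) ↔ (R ∧ P))) = F.
Row P=T, Q=T, R=F, S=T: (S ∨ R) = T, ((Q ⊕ P) ↔ R ∧ P) = T, so ((S ∨ R) ↔ ((Q ⊕ P) ↔ (R ∧ P))) = T.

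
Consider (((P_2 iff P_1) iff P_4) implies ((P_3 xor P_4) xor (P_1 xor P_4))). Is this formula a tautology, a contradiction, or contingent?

contingent

 P_1  |  P_2  |  P_3  |  P_4  |   φ  
----- | ----- | ----- | ----- | -----
False | False | False | False |  True
False | False | False |  True | False
False | False |  True | False |  True
False | False |  True |  True |  True
False |  True | False | False | False
False |  True | False |  True |  True
False |  True |  True | False |  True
False |  True |  True |  True |  True
 True | False | False | False |  True
 True | False | False |  True |  True
 True | False |  True | False | False
 True | False |  True |  True |  True
 True |  True | False | False |  True
 True |  True | False |  True |  True
 True |  True |  True | False |  True
 True |  True |  True |  True | False
12 of 16 rows are True, so the formula is contingent.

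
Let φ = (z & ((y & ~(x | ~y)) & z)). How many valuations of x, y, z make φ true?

  x      y      z         ~y   (x | ~y)  ~(x | ~y)  (y & ~(x | ~y))  ((y & ~(x | ~y)) & z)  (z & ((y & ~(x | ~y)) & z))
 True   True   True     False    True      False         False               False                     False           
 True   True  False     False    True      False         False               False                     False           
 True  False   True      True    True      False         False               False                     False           
 True  False  False      True    True      False         False               False                     False           
False   True   True     False   False       True          True                True                      True           
False   True  False     False   False       True          True               False                     False           
False  False   True      True    True      False         False               False                     False           
False  False  False      True    True      False         False               False                     False           
The formula is true on 1 of the 8 rows.

1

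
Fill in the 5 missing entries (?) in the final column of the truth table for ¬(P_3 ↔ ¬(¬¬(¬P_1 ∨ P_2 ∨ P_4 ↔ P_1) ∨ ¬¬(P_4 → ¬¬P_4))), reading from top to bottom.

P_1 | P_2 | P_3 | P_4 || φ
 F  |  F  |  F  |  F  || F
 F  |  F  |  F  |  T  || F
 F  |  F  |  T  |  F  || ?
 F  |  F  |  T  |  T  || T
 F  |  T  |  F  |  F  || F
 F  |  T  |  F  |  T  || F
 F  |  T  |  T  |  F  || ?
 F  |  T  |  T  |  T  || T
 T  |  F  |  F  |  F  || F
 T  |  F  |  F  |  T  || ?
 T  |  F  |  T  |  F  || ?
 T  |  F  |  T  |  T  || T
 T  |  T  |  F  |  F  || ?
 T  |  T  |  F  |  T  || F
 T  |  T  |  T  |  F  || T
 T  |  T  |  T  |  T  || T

T, T, F, T, F

Row P_1=F, P_2=F, P_3=T, P_4=F: ¬(¬¬(¬P_1 ∨ P_2 ∨ P_4 ↔ P_1) ∨ ¬¬(P_4 → ¬¬P_4)) = F, (P_3 ↔ ¬(¬¬(¬P_1 ∨ P_2 ∨ P_4 ↔ P_1) ∨ ¬¬(P_4 → ¬¬P_4))) = F, so the formula = T.
Row P_1=F, P_2=T, P_3=T, P_4=F: ¬(¬¬(¬P_1 ∨ P_2 ∨ P_4 ↔ P_1) ∨ ¬¬(P_4 → ¬¬P_4)) = F, (P_3 ↔ ¬(¬¬(¬P_1 ∨ P_2 ∨ P_4 ↔ P_1) ∨ ¬¬(P_4 → ¬¬P_4))) = F, so the formula = T.
Row P_1=T, P_2=F, P_3=F, P_4=T: ¬(¬¬(¬P_1 ∨ P_2 ∨ P_4 ↔ P_1) ∨ ¬¬(P_4 → ¬¬P_4)) = F, (P_3 ↔ ¬(¬¬(¬P_1 ∨ P_2 ∨ P_4 ↔ P_1) ∨ ¬¬(P_4 → ¬¬P_4))) = T, so the formula = F.
Row P_1=T, P_2=F, P_3=T, P_4=F: ¬(¬¬(¬P_1 ∨ P_2 ∨ P_4 ↔ P_1) ∨ ¬¬(P_4 → ¬¬P_4)) = F, (P_3 ↔ ¬(¬¬(¬P_1 ∨ P_2 ∨ P_4 ↔ P_1) ∨ ¬¬(P_4 → ¬¬P_4))) = F, so the formula = T.
Row P_1=T, P_2=T, P_3=F, P_4=F: ¬(¬¬(¬P_1 ∨ P_2 ∨ P_4 ↔ P_1) ∨ ¬¬(P_4 → ¬¬P_4)) = F, (P_3 ↔ ¬(¬¬(¬P_1 ∨ P_2 ∨ P_4 ↔ P_1) ∨ ¬¬(P_4 → ¬¬P_4))) = T, so the formula = F.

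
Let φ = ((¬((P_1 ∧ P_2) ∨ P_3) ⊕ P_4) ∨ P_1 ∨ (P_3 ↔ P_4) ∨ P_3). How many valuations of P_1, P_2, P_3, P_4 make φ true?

14

 P_1  |  P_2  |  P_3  |  P_4  |   φ  
----- | ----- | ----- | ----- | -----
 True |  True |  True |  True |  True
 True |  True |  True | False |  True
 True |  True | False |  True |  True
 True |  True | False | False |  True
 True | False |  True |  True |  True
 True | False |  True | False |  True
 True | False | False |  True |  True
 True | False | False | False |  True
False |  True |  True |  True |  True
False |  True |  True | False |  True
False |  True | False |  True | False
False |  True | False | False |  True
False | False |  True |  True |  True
False | False |  True | False |  True
False | False | False |  True | False
False | False | False | False |  True
The formula is true on 14 of the 16 rows.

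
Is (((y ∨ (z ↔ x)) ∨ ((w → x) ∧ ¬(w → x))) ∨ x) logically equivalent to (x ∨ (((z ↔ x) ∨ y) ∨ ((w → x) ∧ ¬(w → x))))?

  x   |   y   |   z   |   w   |   φ   |   ψ  
----- | ----- | ----- | ----- | ----- | -----
 True |  True |  True |  True |  True |  True
 True |  True |  True | False |  True |  True
 True |  True | False |  True |  True |  True
 True |  True | False | False |  True |  True
 True | False |  True |  True |  True |  True
 True | False |  True | False |  True |  True
 True | False | False |  True |  True |  True
 True | False | False | False |  True |  True
False |  True |  True |  True |  True |  True
False |  True |  True | False |  True |  True
False |  True | False |  True |  True |  True
False |  True | False | False |  True |  True
False | False |  True |  True | False | False
False | False |  True | False | False | False
False | False | False |  True |  True |  True
False | False | False | False |  True |  True
The columns for φ and ψ agree on every row, so they are logically equivalent.

equivalent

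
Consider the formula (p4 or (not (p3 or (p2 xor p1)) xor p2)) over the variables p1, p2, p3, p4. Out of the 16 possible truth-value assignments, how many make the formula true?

p1 | p2 | p3 | p4 || (p2 xor p1) | (p3 or (p2 xor p1)) | not (p3 or (p2 xor p1)) | φ
1  | 1  | 1  | 1  ||      0      |          1          |            0            | 1
1  | 1  | 1  | 0  ||      0      |          1          |            0            | 1
1  | 1  | 0  | 1  ||      0      |          0          |            1            | 1
1  | 1  | 0  | 0  ||      0      |          0          |            1            | 0
1  | 0  | 1  | 1  ||      1      |          1          |            0            | 1
1  | 0  | 1  | 0  ||      1      |          1          |            0            | 0
1  | 0  | 0  | 1  ||      1      |          1          |            0            | 1
1  | 0  | 0  | 0  ||      1      |          1          |            0            | 0
0  | 1  | 1  | 1  ||      1      |          1          |            0            | 1
0  | 1  | 1  | 0  ||      1      |          1          |            0            | 1
0  | 1  | 0  | 1  ||      1      |          1          |            0            | 1
0  | 1  | 0  | 0  ||      1      |          1          |            0            | 1
0  | 0  | 1  | 1  ||      0      |          1          |            0            | 1
0  | 0  | 1  | 0  ||      0      |          1          |            0            | 0
0  | 0  | 0  | 1  ||      0      |          0          |            1            | 1
0  | 0  | 0  | 0  ||      0      |          0          |            1            | 1
The formula is true on 12 of the 16 rows.

12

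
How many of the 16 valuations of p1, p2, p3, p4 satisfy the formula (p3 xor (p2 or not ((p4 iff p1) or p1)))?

8

p1 | p2 | p3 | p4 | φ
-- | -- | -- | -- | -
1  | 1  | 1  | 1  | 0
1  | 1  | 1  | 0  | 0
1  | 1  | 0  | 1  | 1
1  | 1  | 0  | 0  | 1
1  | 0  | 1  | 1  | 1
1  | 0  | 1  | 0  | 1
1  | 0  | 0  | 1  | 0
1  | 0  | 0  | 0  | 0
0  | 1  | 1  | 1  | 0
0  | 1  | 1  | 0  | 0
0  | 1  | 0  | 1  | 1
0  | 1  | 0  | 0  | 1
0  | 0  | 1  | 1  | 0
0  | 0  | 1  | 0  | 1
0  | 0  | 0  | 1  | 1
0  | 0  | 0  | 0  | 0
The formula is true on 8 of the 16 rows.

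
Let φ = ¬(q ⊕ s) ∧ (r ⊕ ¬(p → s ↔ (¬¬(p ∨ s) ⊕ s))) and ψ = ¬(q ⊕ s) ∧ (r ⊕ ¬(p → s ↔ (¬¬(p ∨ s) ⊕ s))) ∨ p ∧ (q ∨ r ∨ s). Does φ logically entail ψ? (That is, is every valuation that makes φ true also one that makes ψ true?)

yes

p | q | r | s | φ | ψ
- | - | - | - | - | -
T | T | T | T | F | T
T | T | T | F | F | T
T | T | F | T | T | T
T | T | F | F | F | T
T | F | T | T | F | T
T | F | T | F | F | T
T | F | F | T | F | T
T | F | F | F | T | T
F | T | T | T | F | F
F | T | T | F | F | F
F | T | F | T | T | T
F | T | F | F | F | F
F | F | T | T | F | F
F | F | T | F | F | F
F | F | F | T | F | F
F | F | F | F | T | T
In every row where φ is true, ψ is also true, so φ ⊨ ψ.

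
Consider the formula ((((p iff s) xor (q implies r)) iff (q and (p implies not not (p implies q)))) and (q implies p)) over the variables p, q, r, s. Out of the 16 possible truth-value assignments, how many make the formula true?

6

p | q | r | s | φ
- | - | - | - | -
F | F | F | F | T
F | F | F | T | F
F | F | T | F | T
F | F | T | T | F
F | T | F | F | F
F | T | F | T | F
F | T | T | F | F
F | T | T | T | F
T | F | F | F | F
T | F | F | T | T
T | F | T | F | F
T | F | T | T | T
T | T | F | F | F
T | T | F | T | T
T | T | T | F | T
T | T | T | T | F
The formula is true on 6 of the 16 rows.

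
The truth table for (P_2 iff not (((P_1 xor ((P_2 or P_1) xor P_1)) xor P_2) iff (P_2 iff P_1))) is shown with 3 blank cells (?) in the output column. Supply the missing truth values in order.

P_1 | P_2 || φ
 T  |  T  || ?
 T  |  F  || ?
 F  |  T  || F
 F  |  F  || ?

T, F, F

Row P_1=T, P_2=T: not (((P_1 xor ((P_2 or P_1) xor P_1)) xor P_2) iff (P_2 iff P_1)) = T, so the formula = T.
Row P_1=T, P_2=F: not (((P_1 xor ((P_2 or P_1) xor P_1)) xor P_2) iff (P_2 iff P_1)) = T, so the formula = F.
Row P_1=F, P_2=F: not (((P_1 xor ((P_2 or P_1) xor P_1)) xor P_2) iff (P_2 iff P_1)) = T, so the formula = F.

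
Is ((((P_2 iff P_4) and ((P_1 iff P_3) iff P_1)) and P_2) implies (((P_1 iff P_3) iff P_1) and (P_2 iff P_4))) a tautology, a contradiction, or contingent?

P_1 | P_2 | P_3 | P_4 || (P_2 iff P_4) | (P_1 iff P_3) | ((P_1 iff P_3) iff P_1) | φ
 1  |  1  |  1  |  1  ||       1       |       1       |            1            | 1
 1  |  1  |  1  |  0  ||       0       |       1       |            1            | 1
 1  |  1  |  0  |  1  ||       1       |       0       |            0            | 1
 1  |  1  |  0  |  0  ||       0       |       0       |            0            | 1
 1  |  0  |  1  |  1  ||       0       |       1       |            1            | 1
 1  |  0  |  1  |  0  ||       1       |       1       |            1            | 1
 1  |  0  |  0  |  1  ||       0       |       0       |            0            | 1
 1  |  0  |  0  |  0  ||       1       |       0       |            0            | 1
 0  |  1  |  1  |  1  ||       1       |       0       |            1            | 1
 0  |  1  |  1  |  0  ||       0       |       0       |            1            | 1
 0  |  1  |  0  |  1  ||       1       |       1       |            0            | 1
 0  |  1  |  0  |  0  ||       0       |       1       |            0            | 1
 0  |  0  |  1  |  1  ||       0       |       0       |            1            | 1
 0  |  0  |  1  |  0  ||       1       |       0       |            1            | 1
 0  |  0  |  0  |  1  ||       0       |       1       |            0            | 1
 0  |  0  |  0  |  0  ||       1       |       1       |            0            | 1
Every row is 1, so the formula is a tautology.

tautology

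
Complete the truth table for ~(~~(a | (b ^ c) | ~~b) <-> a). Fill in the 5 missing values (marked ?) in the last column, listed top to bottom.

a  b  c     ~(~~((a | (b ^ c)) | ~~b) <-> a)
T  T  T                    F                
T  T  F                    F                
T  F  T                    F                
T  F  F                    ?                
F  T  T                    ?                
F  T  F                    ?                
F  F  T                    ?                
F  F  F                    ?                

F, T, T, T, F

Row a=T, b=F, c=F: ~~(a | (b ^ c) | ~~b) = T, (~~(a | (b ^ c) | ~~b) <-> a) = T, so ~(~~((a | (b ^ c)) | ~~b) <-> a) = F.
Row a=F, b=T, c=T: ~~(a | (b ^ c) | ~~b) = T, (~~(a | (b ^ c) | ~~b) <-> a) = F, so ~(~~((a | (b ^ c)) | ~~b) <-> a) = T.
Row a=F, b=T, c=F: ~~(a | (b ^ c) | ~~b) = T, (~~(a | (b ^ c) | ~~b) <-> a) = F, so ~(~~((a | (b ^ c)) | ~~b) <-> a) = T.
Row a=F, b=F, c=T: ~~(a | (b ^ c) | ~~b) = T, (~~(a | (b ^ c) | ~~b) <-> a) = F, so ~(~~((a | (b ^ c)) | ~~b) <-> a) = T.
Row a=F, b=F, c=F: ~~(a | (b ^ c) | ~~b) = F, (~~(a | (b ^ c) | ~~b) <-> a) = T, so ~(~~((a | (b ^ c)) | ~~b) <-> a) = F.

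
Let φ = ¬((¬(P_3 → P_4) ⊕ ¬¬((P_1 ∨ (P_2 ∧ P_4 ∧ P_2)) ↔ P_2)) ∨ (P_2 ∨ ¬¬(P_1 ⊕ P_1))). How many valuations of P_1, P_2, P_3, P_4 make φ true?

P_1 | P_2 | P_3 | P_4 || (P_3 → P_4) | ¬(P_3 → P_4) | (P_2 ∧ P_4 ∧ P_2) | (P_1 ∨ (P_2 ∧ P_4 ∧ P_2)) | (P_1 ⊕ P_1) | ¬(P_1 ⊕ P_1) | ¬¬(P_1 ⊕ P_1) | (P_2 ∨ ¬¬(P_1 ⊕ P_1)) | φ
 0  |  0  |  0  |  0  ||      1      |      0       |         0         |             0             |      0      |      1       |       0       |           0           | 0
 0  |  0  |  0  |  1  ||      1      |      0       |         0         |             0             |      0      |      1       |       0       |           0           | 0
 0  |  0  |  1  |  0  ||      0      |      1       |         0         |             0             |      0      |      1       |       0       |           0           | 1
 0  |  0  |  1  |  1  ||      1      |      0       |         0         |             0             |      0      |      1       |       0       |           0           | 0
 0  |  1  |  0  |  0  ||      1      |      0       |         0         |             0             |      0      |      1       |       0       |           1           | 0
 0  |  1  |  0  |  1  ||      1      |      0       |         1         |             1             |      0      |      1       |       0       |           1           | 0
 0  |  1  |  1  |  0  ||      0      |      1       |         0         |             0             |      0      |      1       |       0       |           1           | 0
 0  |  1  |  1  |  1  ||      1      |      0       |         1         |             1             |      0      |      1       |       0       |           1           | 0
 1  |  0  |  0  |  0  ||      1      |      0       |         0         |             1             |      0      |      1       |       0       |           0           | 1
 1  |  0  |  0  |  1  ||      1      |      0       |         0         |             1             |      0      |      1       |       0       |           0           | 1
 1  |  0  |  1  |  0  ||      0      |      1       |         0         |             1             |      0      |      1       |       0       |           0           | 0
 1  |  0  |  1  |  1  ||      1      |      0       |         0         |             1             |      0      |      1       |       0       |           0           | 1
 1  |  1  |  0  |  0  ||      1      |      0       |         0         |             1             |      0      |      1       |       0       |           1           | 0
 1  |  1  |  0  |  1  ||      1      |      0       |         1         |             1             |      0      |      1       |       0       |           1           | 0
 1  |  1  |  1  |  0  ||      0      |      1       |         0         |             1             |      0      |      1       |       0       |           1           | 0
 1  |  1  |  1  |  1  ||      1      |      0       |         1         |             1             |      0      |      1       |       0       |           1           | 0
The formula is true on 4 of the 16 rows.

4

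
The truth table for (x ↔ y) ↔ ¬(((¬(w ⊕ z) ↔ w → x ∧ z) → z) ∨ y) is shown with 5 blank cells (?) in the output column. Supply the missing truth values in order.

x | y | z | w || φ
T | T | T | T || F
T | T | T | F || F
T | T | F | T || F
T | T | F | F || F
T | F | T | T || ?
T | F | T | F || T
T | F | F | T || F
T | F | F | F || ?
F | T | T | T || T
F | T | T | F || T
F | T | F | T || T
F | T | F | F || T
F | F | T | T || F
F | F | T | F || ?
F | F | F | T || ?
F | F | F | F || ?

Row x=T, y=F, z=T, w=T: (x ↔ y) = F, ¬(((¬(w ⊕ z) ↔ w → x ∧ z) → z) ∨ y) = F, so the formula = T.
Row x=T, y=F, z=F, w=F: (x ↔ y) = F, ¬(((¬(w ⊕ z) ↔ w → x ∧ z) → z) ∨ y) = T, so the formula = F.
Row x=F, y=F, z=T, w=F: (x ↔ y) = T, ¬(((¬(w ⊕ z) ↔ w → x ∧ z) → z) ∨ y) = F, so the formula = F.
Row x=F, y=F, z=F, w=T: (x ↔ y) = T, ¬(((¬(w ⊕ z) ↔ w → x ∧ z) → z) ∨ y) = T, so the formula = T.
Row x=F, y=F, z=F, w=F: (x ↔ y) = T, ¬(((¬(w ⊕ z) ↔ w → x ∧ z) → z) ∨ y) = T, so the formula = T.

T, F, F, T, T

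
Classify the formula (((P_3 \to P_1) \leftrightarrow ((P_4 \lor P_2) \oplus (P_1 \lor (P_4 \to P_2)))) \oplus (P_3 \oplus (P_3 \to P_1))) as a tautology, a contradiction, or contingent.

contingent

 P_1  |  P_2  |  P_3  |  P_4  | (P_3 \to P_1) | (P_4 \lor P_2) | (P_4 \to P_2) | (P_1 \lor (P_4 \to P_2)) | (P_3 \oplus (P_3 \to P_1)) |   φ  
----- | ----- | ----- | ----- | ------------- | -------------- | ------------- | ------------------------ | -------------------------- | -----
 True |  True |  True |  True |      True     |      True      |      True     |           True           |           False            | False
 True |  True |  True | False |      True     |      True      |      True     |           True           |           False            | False
 True |  True | False |  True |      True     |      True      |      True     |           True           |            True            |  True
 True |  True | False | False |      True     |      True      |      True     |           True           |            True            |  True
 True | False |  True |  True |      True     |      True      |     False     |           True           |           False            | False
 True | False |  True | False |      True     |     False      |      True     |           True           |           False            |  True
 True | False | False |  True |      True     |      True      |     False     |           True           |            True            |  True
 True | False | False | False |      True     |     False      |      True     |           True           |            True            | False
False |  True |  True |  True |     False     |      True      |      True     |           True           |            True            | False
False |  True |  True | False |     False     |      True      |      True     |           True           |            True            | False
False |  True | False |  True |      True     |      True      |      True     |           True           |            True            |  True
False |  True | False | False |      True     |      True      |      True     |           True           |            True            |  True
False | False |  True |  True |     False     |      True      |     False     |          False           |            True            |  True
False | False |  True | False |     False     |     False      |      True     |           True           |            True            |  True
False | False | False |  True |      True     |      True      |     False     |          False           |            True            | False
False | False | False | False |      True     |     False      |      True     |           True           |            True            | False
8 of 16 rows are True, so the formula is contingent.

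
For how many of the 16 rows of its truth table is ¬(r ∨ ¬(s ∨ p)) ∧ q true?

3

p  q  r  s  |  (s ∨ p)  ¬(s ∨ p)  (r ∨ ¬(s ∨ p))  ¬(r ∨ ¬(s ∨ p))  (¬(r ∨ ¬(s ∨ p)) ∧ q)
0  0  0  0  |     0        1            1                0                   0          
0  0  0  1  |     1        0            0                1                   0          
0  0  1  0  |     0        1            1                0                   0          
0  0  1  1  |     1        0            1                0                   0          
0  1  0  0  |     0        1            1                0                   0          
0  1  0  1  |     1        0            0                1                   1          
0  1  1  0  |     0        1            1                0                   0          
0  1  1  1  |     1        0            1                0                   0          
1  0  0  0  |     1        0            0                1                   0          
1  0  0  1  |     1        0            0                1                   0          
1  0  1  0  |     1        0            1                0                   0          
1  0  1  1  |     1        0            1                0                   0          
1  1  0  0  |     1        0            0                1                   1          
1  1  0  1  |     1        0            0                1                   1          
1  1  1  0  |     1        0            1                0                   0          
1  1  1  1  |     1        0            1                0                   0          
The formula is true on 3 of the 16 rows.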